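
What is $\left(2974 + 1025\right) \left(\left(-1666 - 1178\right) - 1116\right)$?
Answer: $-15836040$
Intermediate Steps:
$\left(2974 + 1025\right) \left(\left(-1666 - 1178\right) - 1116\right) = 3999 \left(-2844 - 1116\right) = 3999 \left(-3960\right) = -15836040$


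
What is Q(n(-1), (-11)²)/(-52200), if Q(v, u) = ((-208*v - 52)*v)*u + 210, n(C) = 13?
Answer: 74741/900 ≈ 83.046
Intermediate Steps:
Q(v, u) = 210 + u*v*(-52 - 208*v) (Q(v, u) = ((-52 - 208*v)*v)*u + 210 = (v*(-52 - 208*v))*u + 210 = u*v*(-52 - 208*v) + 210 = 210 + u*v*(-52 - 208*v))
Q(n(-1), (-11)²)/(-52200) = (210 - 208*(-11)²*13² - 52*(-11)²*13)/(-52200) = (210 - 208*121*169 - 52*121*13)*(-1/52200) = (210 - 4253392 - 81796)*(-1/52200) = -4334978*(-1/52200) = 74741/900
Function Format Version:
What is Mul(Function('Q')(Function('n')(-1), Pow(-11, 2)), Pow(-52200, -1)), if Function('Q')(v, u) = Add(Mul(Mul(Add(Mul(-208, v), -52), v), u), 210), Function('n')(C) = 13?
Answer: Rational(74741, 900) ≈ 83.046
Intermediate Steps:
Function('Q')(v, u) = Add(210, Mul(u, v, Add(-52, Mul(-208, v)))) (Function('Q')(v, u) = Add(Mul(Mul(Add(-52, Mul(-208, v)), v), u), 210) = Add(Mul(Mul(v, Add(-52, Mul(-208, v))), u), 210) = Add(Mul(u, v, Add(-52, Mul(-208, v))), 210) = Add(210, Mul(u, v, Add(-52, Mul(-208, v)))))
Mul(Function('Q')(Function('n')(-1), Pow(-11, 2)), Pow(-52200, -1)) = Mul(Add(210, Mul(-208, Pow(-11, 2), Pow(13, 2)), Mul(-52, Pow(-11, 2), 13)), Pow(-52200, -1)) = Mul(Add(210, Mul(-208, 121, 169), Mul(-52, 121, 13)), Rational(-1, 52200)) = Mul(Add(210, -4253392, -81796), Rational(-1, 52200)) = Mul(-4334978, Rational(-1, 52200)) = Rational(74741, 900)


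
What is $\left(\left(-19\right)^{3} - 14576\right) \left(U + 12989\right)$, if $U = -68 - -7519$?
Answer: $-438131400$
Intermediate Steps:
$U = 7451$ ($U = -68 + 7519 = 7451$)
$\left(\left(-19\right)^{3} - 14576\right) \left(U + 12989\right) = \left(\left(-19\right)^{3} - 14576\right) \left(7451 + 12989\right) = \left(-6859 - 14576\right) 20440 = \left(-21435\right) 20440 = -438131400$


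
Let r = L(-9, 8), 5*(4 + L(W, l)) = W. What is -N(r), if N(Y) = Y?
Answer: 29/5 ≈ 5.8000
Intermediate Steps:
L(W, l) = -4 + W/5
r = -29/5 (r = -4 + (⅕)*(-9) = -4 - 9/5 = -29/5 ≈ -5.8000)
-N(r) = -1*(-29/5) = 29/5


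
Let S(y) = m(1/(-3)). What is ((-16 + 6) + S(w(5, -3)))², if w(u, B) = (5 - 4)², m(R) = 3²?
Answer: 1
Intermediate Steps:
m(R) = 9
w(u, B) = 1 (w(u, B) = 1² = 1)
S(y) = 9
((-16 + 6) + S(w(5, -3)))² = ((-16 + 6) + 9)² = (-10 + 9)² = (-1)² = 1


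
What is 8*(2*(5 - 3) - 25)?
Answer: -168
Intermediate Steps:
8*(2*(5 - 3) - 25) = 8*(2*2 - 25) = 8*(4 - 25) = 8*(-21) = -168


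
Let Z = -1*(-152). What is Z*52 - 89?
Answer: 7815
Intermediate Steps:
Z = 152
Z*52 - 89 = 152*52 - 89 = 7904 - 89 = 7815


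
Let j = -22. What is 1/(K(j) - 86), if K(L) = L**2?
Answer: 1/398 ≈ 0.0025126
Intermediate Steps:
1/(K(j) - 86) = 1/((-22)**2 - 86) = 1/(484 - 86) = 1/398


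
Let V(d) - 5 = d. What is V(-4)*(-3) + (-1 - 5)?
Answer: -9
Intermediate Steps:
V(d) = 5 + d
V(-4)*(-3) + (-1 - 5) = (5 - 4)*(-3) + (-1 - 5) = 1*(-3) - 6 = -3 - 6 = -9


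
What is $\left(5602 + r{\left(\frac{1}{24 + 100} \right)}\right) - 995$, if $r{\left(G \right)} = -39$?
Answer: $4568$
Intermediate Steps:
$\left(5602 + r{\left(\frac{1}{24 + 100} \right)}\right) - 995 = \left(5602 - 39\right) - 995 = 5563 - 995 = 4568$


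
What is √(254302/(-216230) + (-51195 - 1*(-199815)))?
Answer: √1737183619369135/108115 ≈ 385.51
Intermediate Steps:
√(254302/(-216230) + (-51195 - 1*(-199815))) = √(254302*(-1/216230) + (-51195 + 199815)) = √(-127151/108115 + 148620) = √(16067924149/108115) = √1737183619369135/108115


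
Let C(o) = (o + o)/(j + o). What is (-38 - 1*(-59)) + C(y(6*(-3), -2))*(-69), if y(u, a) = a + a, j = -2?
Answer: -71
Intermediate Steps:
y(u, a) = 2*a
C(o) = 2*o/(-2 + o) (C(o) = (o + o)/(-2 + o) = (2*o)/(-2 + o) = 2*o/(-2 + o))
(-38 - 1*(-59)) + C(y(6*(-3), -2))*(-69) = (-38 - 1*(-59)) + (2*(2*(-2))/(-2 + 2*(-2)))*(-69) = (-38 + 59) + (2*(-4)/(-2 - 4))*(-69) = 21 + (2*(-4)/(-6))*(-69) = 21 + (2*(-4)*(-⅙))*(-69) = 21 + (4/3)*(-69) = 21 - 92 = -71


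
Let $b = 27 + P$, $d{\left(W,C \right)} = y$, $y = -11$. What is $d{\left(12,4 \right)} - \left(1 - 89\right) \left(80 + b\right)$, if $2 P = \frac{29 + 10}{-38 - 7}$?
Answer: $\frac{140503}{15} \approx 9366.9$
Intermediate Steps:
$d{\left(W,C \right)} = -11$
$P = - \frac{13}{30}$ ($P = \frac{\left(29 + 10\right) \frac{1}{-38 - 7}}{2} = \frac{39 \frac{1}{-45}}{2} = \frac{39 \left(- \frac{1}{45}\right)}{2} = \frac{1}{2} \left(- \frac{13}{15}\right) = - \frac{13}{30} \approx -0.43333$)
$b = \frac{797}{30}$ ($b = 27 - \frac{13}{30} = \frac{797}{30} \approx 26.567$)
$d{\left(12,4 \right)} - \left(1 - 89\right) \left(80 + b\right) = -11 - \left(1 - 89\right) \left(80 + \frac{797}{30}\right) = -11 - \left(-88\right) \frac{3197}{30} = -11 - - \frac{140668}{15} = -11 + \frac{140668}{15} = \frac{140503}{15}$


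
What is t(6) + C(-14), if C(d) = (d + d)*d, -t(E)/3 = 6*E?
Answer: 284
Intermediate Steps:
t(E) = -18*E
C(d) = 2*d**2 (C(d) = (2*d)*d = 2*d**2)
t(6) + C(-14) = -18*6 + 2*(-14)**2 = -108 + 2*196 = -108 + 392 = 284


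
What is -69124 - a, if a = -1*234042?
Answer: 164918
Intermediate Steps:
a = -234042
-69124 - a = -69124 - 1*(-234042) = -69124 + 234042 = 164918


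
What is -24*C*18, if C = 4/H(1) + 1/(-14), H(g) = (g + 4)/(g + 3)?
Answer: -47304/35 ≈ -1351.5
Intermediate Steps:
H(g) = (4 + g)/(3 + g)
C = 219/70 (C = 4/(((4 + 1)/(3 + 1))) + 1/(-14) = 4/((5/4)) + 1*(-1/14) = 4/(((¼)*5)) - 1/14 = 4/(5/4) - 1/14 = 4*(⅘) - 1/14 = 16/5 - 1/14 = 219/70 ≈ 3.1286)
-24*C*18 = -24*219/70*18 = -2628/35*18 = -47304/35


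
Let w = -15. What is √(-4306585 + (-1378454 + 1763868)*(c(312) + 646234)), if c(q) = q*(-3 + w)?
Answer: 3*√27433204363 ≈ 4.9689e+5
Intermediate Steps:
c(q) = -18*q (c(q) = q*(-3 - 15) = q*(-18) = -18*q)
√(-4306585 + (-1378454 + 1763868)*(c(312) + 646234)) = √(-4306585 + (-1378454 + 1763868)*(-18*312 + 646234)) = √(-4306585 + 385414*(-5616 + 646234)) = √(-4306585 + 385414*640618) = √(-4306585 + 246903145852) = √246898839267 = 3*√27433204363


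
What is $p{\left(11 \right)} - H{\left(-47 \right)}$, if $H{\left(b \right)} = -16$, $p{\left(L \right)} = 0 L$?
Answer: $16$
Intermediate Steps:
$p{\left(L \right)} = 0$
$p{\left(11 \right)} - H{\left(-47 \right)} = 0 - -16 = 0 + 16 = 16$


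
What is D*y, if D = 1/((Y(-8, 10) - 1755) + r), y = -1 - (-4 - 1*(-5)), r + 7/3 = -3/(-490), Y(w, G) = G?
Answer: 2940/2568571 ≈ 0.0011446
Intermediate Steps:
r = -3421/1470 (r = -7/3 - 3/(-490) = -7/3 - 1/490*(-3) = -7/3 + 3/490 = -3421/1470 ≈ -2.3272)
y = -2 (y = -1 - (-4 + 5) = -1 - 1*1 = -1 - 1 = -2)
D = -1470/2568571 (D = 1/((10 - 1755) - 3421/1470) = 1/(-1745 - 3421/1470) = 1/(-2568571/1470) = -1470/2568571 ≈ -0.00057230)
D*y = -1470/2568571*(-2) = 2940/2568571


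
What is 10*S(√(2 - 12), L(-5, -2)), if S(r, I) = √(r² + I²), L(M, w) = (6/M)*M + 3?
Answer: 10*√71 ≈ 84.261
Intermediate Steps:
L(M, w) = 9 (L(M, w) = 6 + 3 = 9)
S(r, I) = √(I² + r²)
10*S(√(2 - 12), L(-5, -2)) = 10*√(9² + (√(2 - 12))²) = 10*√(81 + (√(-10))²) = 10*√(81 + (I*√10)²) = 10*√(81 - 10) = 10*√71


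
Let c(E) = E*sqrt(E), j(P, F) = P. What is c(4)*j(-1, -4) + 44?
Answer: 36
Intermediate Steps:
c(E) = E**(3/2)
c(4)*j(-1, -4) + 44 = 4**(3/2)*(-1) + 44 = 8*(-1) + 44 = -8 + 44 = 36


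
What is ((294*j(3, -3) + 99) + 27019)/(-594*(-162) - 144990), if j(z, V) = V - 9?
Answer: -1685/3483 ≈ -0.48378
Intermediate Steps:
j(z, V) = -9 + V
((294*j(3, -3) + 99) + 27019)/(-594*(-162) - 144990) = ((294*(-9 - 3) + 99) + 27019)/(-594*(-162) - 144990) = ((294*(-12) + 99) + 27019)/(96228 - 144990) = ((-3528 + 99) + 27019)/(-48762) = (-3429 + 27019)*(-1/48762) = 23590*(-1/48762) = -1685/3483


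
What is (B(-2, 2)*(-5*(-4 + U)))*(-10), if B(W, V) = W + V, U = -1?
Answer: 0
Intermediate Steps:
B(W, V) = V + W
(B(-2, 2)*(-5*(-4 + U)))*(-10) = ((2 - 2)*(-5*(-4 - 1)))*(-10) = (0*(-5*(-5)))*(-10) = (0*25)*(-10) = 0*(-10) = 0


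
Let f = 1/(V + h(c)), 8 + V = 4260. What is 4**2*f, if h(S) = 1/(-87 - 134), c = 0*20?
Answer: 3536/939691 ≈ 0.0037629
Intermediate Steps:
c = 0
h(S) = -1/221 (h(S) = 1/(-221) = -1/221)
V = 4252 (V = -8 + 4260 = 4252)
f = 221/939691 (f = 1/(4252 - 1/221) = 1/(939691/221) = 221/939691 ≈ 0.00023518)
4**2*f = 4**2*(221/939691) = 16*(221/939691) = 3536/939691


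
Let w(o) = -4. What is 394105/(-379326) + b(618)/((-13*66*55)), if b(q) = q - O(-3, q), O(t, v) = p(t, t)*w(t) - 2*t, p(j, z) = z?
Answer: -627513685/596679798 ≈ -1.0517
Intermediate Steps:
O(t, v) = -6*t (O(t, v) = t*(-4) - 2*t = -4*t - 2*t = -6*t)
b(q) = -18 + q (b(q) = q - (-6)*(-3) = q - 1*18 = q - 18 = -18 + q)
394105/(-379326) + b(618)/((-13*66*55)) = 394105/(-379326) + (-18 + 618)/((-13*66*55)) = 394105*(-1/379326) + 600/((-858*55)) = -394105/379326 + 600/(-47190) = -394105/379326 + 600*(-1/47190) = -394105/379326 - 20/1573 = -627513685/596679798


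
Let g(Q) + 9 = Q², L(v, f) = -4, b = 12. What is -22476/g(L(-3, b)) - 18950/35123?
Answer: -789557198/245861 ≈ -3211.4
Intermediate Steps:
g(Q) = -9 + Q²
-22476/g(L(-3, b)) - 18950/35123 = -22476/(-9 + (-4)²) - 18950/35123 = -22476/(-9 + 16) - 18950*1/35123 = -22476/7 - 18950/35123 = -789557198/245861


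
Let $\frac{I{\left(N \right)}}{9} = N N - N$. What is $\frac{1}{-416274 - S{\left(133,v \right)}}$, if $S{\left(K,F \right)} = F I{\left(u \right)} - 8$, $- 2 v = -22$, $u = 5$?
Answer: $- \frac{1}{418246} \approx -2.3909 \cdot 10^{-6}$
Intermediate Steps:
$v = 11$ ($v = \left(- \frac{1}{2}\right) \left(-22\right) = 11$)
$I{\left(N \right)} = - 9 N + 9 N^{2}$ ($I{\left(N \right)} = 9 \left(N N - N\right) = 9 \left(N^{2} - N\right) = - 9 N + 9 N^{2}$)
$S{\left(K,F \right)} = -8 + 180 F$ ($S{\left(K,F \right)} = F 9 \cdot 5 \left(-1 + 5\right) - 8 = F 9 \cdot 5 \cdot 4 - 8 = F 180 - 8 = 180 F - 8 = -8 + 180 F$)
$\frac{1}{-416274 - S{\left(133,v \right)}} = \frac{1}{-416274 - \left(-8 + 180 \cdot 11\right)} = \frac{1}{-416274 - \left(-8 + 1980\right)} = \frac{1}{-416274 - 1972} = \frac{1}{-418246} = - \frac{1}{418246}$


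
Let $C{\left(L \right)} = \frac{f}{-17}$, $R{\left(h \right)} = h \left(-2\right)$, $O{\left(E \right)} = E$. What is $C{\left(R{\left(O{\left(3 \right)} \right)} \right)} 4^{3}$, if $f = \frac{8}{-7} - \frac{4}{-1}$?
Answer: $- \frac{1280}{119} \approx -10.756$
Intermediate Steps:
$R{\left(h \right)} = - 2 h$
$f = \frac{20}{7}$ ($f = 8 \left(- \frac{1}{7}\right) - -4 = - \frac{8}{7} + 4 = \frac{20}{7} \approx 2.8571$)
$C{\left(L \right)} = - \frac{20}{119}$ ($C{\left(L \right)} = \frac{20}{7 \left(-17\right)} = \frac{20}{7} \left(- \frac{1}{17}\right) = - \frac{20}{119}$)
$C{\left(R{\left(O{\left(3 \right)} \right)} \right)} 4^{3} = - \frac{20 \cdot 4^{3}}{119} = \left(- \frac{20}{119}\right) 64 = - \frac{1280}{119}$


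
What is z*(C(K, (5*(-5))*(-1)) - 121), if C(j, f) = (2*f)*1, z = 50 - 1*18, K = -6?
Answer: -2272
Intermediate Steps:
z = 32 (z = 50 - 18 = 32)
C(j, f) = 2*f
z*(C(K, (5*(-5))*(-1)) - 121) = 32*(2*((5*(-5))*(-1)) - 121) = 32*(2*(-25*(-1)) - 121) = 32*(2*25 - 121) = 32*(50 - 121) = 32*(-71) = -2272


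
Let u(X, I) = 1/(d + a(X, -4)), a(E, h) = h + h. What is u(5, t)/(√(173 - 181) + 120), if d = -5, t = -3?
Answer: I/(26*(√2 - 60*I)) ≈ -0.00064067 + 1.5101e-5*I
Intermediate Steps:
a(E, h) = 2*h
u(X, I) = -1/13 (u(X, I) = 1/(-5 + 2*(-4)) = 1/(-5 - 8) = 1/(-13) = -1/13)
u(5, t)/(√(173 - 181) + 120) = -1/(13*(√(173 - 181) + 120)) = -1/(13*(√(-8) + 120)) = -1/(13*(2*I*√2 + 120)) = -1/(13*(120 + 2*I*√2))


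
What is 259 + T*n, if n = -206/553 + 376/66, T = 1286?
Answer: 129681967/18249 ≈ 7106.3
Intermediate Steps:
n = 97166/18249 (n = -206*1/553 + 376*(1/66) = -206/553 + 188/33 = 97166/18249 ≈ 5.3245)
259 + T*n = 259 + 1286*(97166/18249) = 259 + 124955476/18249 = 129681967/18249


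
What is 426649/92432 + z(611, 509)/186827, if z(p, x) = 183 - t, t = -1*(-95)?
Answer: 79717686739/17268793264 ≈ 4.6163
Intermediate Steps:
t = 95
z(p, x) = 88 (z(p, x) = 183 - 1*95 = 183 - 95 = 88)
426649/92432 + z(611, 509)/186827 = 426649/92432 + 88/186827 = 79717686739/17268793264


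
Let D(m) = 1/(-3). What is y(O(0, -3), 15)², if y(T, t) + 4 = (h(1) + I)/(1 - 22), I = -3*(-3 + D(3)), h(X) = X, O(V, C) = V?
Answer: 9025/441 ≈ 20.465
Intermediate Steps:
D(m) = -⅓
I = 10 (I = -3*(-3 - ⅓) = -3*(-10/3) = 10)
y(T, t) = -95/21 (y(T, t) = -4 + (1 + 10)/(1 - 22) = -4 + 11/(-21) = -4 + 11*(-1/21) = -4 - 11/21 = -95/21)
y(O(0, -3), 15)² = (-95/21)² = 9025/441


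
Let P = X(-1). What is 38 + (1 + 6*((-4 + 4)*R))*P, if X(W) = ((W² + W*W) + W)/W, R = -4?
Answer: 37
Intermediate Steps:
X(W) = (W + 2*W²)/W (X(W) = ((W² + W²) + W)/W = (2*W² + W)/W = (W + 2*W²)/W)
P = -1 (P = 1 + 2*(-1) = 1 - 2 = -1)
38 + (1 + 6*((-4 + 4)*R))*P = 38 + (1 + 6*((-4 + 4)*(-4)))*(-1) = 38 + (1 + 6*(0*(-4)))*(-1) = 38 + (1 + 6*0)*(-1) = 38 + (1 + 0)*(-1) = 38 + 1*(-1) = 38 - 1 = 37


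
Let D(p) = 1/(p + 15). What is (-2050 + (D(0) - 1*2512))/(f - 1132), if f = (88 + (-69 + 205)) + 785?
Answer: 1669/45 ≈ 37.089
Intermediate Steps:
D(p) = 1/(15 + p)
f = 1009 (f = (88 + 136) + 785 = 224 + 785 = 1009)
(-2050 + (D(0) - 1*2512))/(f - 1132) = (-2050 + (1/(15 + 0) - 1*2512))/(1009 - 1132) = (-2050 + (1/15 - 2512))/(-123) = (-2050 + (1/15 - 2512))*(-1/123) = (-2050 - 37679/15)*(-1/123) = -68429/15*(-1/123) = 1669/45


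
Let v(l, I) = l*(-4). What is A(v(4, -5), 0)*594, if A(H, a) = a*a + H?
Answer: -9504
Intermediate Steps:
v(l, I) = -4*l
A(H, a) = H + a² (A(H, a) = a² + H = H + a²)
A(v(4, -5), 0)*594 = (-4*4 + 0²)*594 = (-16 + 0)*594 = -16*594 = -9504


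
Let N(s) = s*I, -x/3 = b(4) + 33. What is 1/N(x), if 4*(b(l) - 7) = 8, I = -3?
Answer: 1/378 ≈ 0.0026455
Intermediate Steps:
b(l) = 9 (b(l) = 7 + (1/4)*8 = 7 + 2 = 9)
x = -126 (x = -3*(9 + 33) = -3*42 = -126)
N(s) = -3*s (N(s) = s*(-3) = -3*s)
1/N(x) = 1/(-3*(-126)) = 1/378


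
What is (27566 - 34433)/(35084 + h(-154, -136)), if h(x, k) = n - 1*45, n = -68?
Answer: -2289/11657 ≈ -0.19636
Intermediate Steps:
h(x, k) = -113 (h(x, k) = -68 - 1*45 = -68 - 45 = -113)
(27566 - 34433)/(35084 + h(-154, -136)) = (27566 - 34433)/(35084 - 113) = -6867/34971 = -6867*1/34971 = -2289/11657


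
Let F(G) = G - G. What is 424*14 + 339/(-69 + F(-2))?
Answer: 136415/23 ≈ 5931.1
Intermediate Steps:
F(G) = 0
424*14 + 339/(-69 + F(-2)) = 424*14 + 339/(-69 + 0) = 5936 + 339/(-69) = 5936 - 1/69*339 = 5936 - 113/23 = 136415/23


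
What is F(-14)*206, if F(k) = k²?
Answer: 40376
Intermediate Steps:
F(-14)*206 = (-14)²*206 = 196*206 = 40376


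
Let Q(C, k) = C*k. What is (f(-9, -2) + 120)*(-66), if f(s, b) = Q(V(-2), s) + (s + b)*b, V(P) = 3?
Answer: -7590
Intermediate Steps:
f(s, b) = 3*s + b*(b + s) (f(s, b) = 3*s + (s + b)*b = 3*s + (b + s)*b = 3*s + b*(b + s))
(f(-9, -2) + 120)*(-66) = (((-2)² + 3*(-9) - 2*(-9)) + 120)*(-66) = ((4 - 27 + 18) + 120)*(-66) = (-5 + 120)*(-66) = 115*(-66) = -7590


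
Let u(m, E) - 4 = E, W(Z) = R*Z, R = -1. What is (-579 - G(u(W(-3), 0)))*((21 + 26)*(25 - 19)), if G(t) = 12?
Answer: -166662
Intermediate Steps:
W(Z) = -Z
u(m, E) = 4 + E
(-579 - G(u(W(-3), 0)))*((21 + 26)*(25 - 19)) = (-579 - 1*12)*((21 + 26)*(25 - 19)) = (-579 - 12)*(47*6) = -591*282 = -166662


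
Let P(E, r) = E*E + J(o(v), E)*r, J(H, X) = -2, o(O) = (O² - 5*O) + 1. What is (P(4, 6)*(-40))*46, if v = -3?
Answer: -7360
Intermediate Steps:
o(O) = 1 + O² - 5*O
P(E, r) = E² - 2*r (P(E, r) = E*E - 2*r = E² - 2*r)
(P(4, 6)*(-40))*46 = ((4² - 2*6)*(-40))*46 = ((16 - 12)*(-40))*46 = (4*(-40))*46 = -160*46 = -7360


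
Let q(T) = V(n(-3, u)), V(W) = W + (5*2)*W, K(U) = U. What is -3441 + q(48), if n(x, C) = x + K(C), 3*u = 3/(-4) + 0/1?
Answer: -13907/4 ≈ -3476.8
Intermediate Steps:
u = -¼ (u = (3/(-4) + 0/1)/3 = (3*(-¼) + 0*1)/3 = (-¾ + 0)/3 = (⅓)*(-¾) = -¼ ≈ -0.25000)
n(x, C) = C + x (n(x, C) = x + C = C + x)
V(W) = 11*W (V(W) = W + 10*W = 11*W)
q(T) = -143/4 (q(T) = 11*(-¼ - 3) = 11*(-13/4) = -143/4)
-3441 + q(48) = -3441 - 143/4 = -13907/4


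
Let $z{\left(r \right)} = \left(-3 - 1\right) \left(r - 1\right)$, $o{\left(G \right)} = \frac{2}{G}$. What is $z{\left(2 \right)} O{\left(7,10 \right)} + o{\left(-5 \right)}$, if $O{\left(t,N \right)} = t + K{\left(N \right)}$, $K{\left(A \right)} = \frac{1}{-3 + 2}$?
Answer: $- \frac{122}{5} \approx -24.4$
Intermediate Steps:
$z{\left(r \right)} = 4 - 4 r$ ($z{\left(r \right)} = - 4 \left(-1 + r\right) = 4 - 4 r$)
$K{\left(A \right)} = -1$ ($K{\left(A \right)} = \frac{1}{-1} = -1$)
$O{\left(t,N \right)} = -1 + t$ ($O{\left(t,N \right)} = t - 1 = -1 + t$)
$z{\left(2 \right)} O{\left(7,10 \right)} + o{\left(-5 \right)} = \left(4 - 8\right) \left(-1 + 7\right) + \frac{2}{-5} = \left(4 - 8\right) 6 + 2 \left(- \frac{1}{5}\right) = \left(-4\right) 6 - \frac{2}{5} = -24 - \frac{2}{5} = - \frac{122}{5}$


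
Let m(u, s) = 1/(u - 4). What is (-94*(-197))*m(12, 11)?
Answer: 9259/4 ≈ 2314.8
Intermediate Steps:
m(u, s) = 1/(-4 + u)
(-94*(-197))*m(12, 11) = (-94*(-197))/(-4 + 12) = 18518/8 = 18518*(1/8) = 9259/4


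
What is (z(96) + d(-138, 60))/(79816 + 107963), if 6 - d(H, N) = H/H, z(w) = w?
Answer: 101/187779 ≈ 0.00053787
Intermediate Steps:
d(H, N) = 5 (d(H, N) = 6 - H/H = 6 - 1*1 = 6 - 1 = 5)
(z(96) + d(-138, 60))/(79816 + 107963) = (96 + 5)/(79816 + 107963) = 101/187779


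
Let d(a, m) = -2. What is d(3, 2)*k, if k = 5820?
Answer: -11640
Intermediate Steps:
d(3, 2)*k = -2*5820 = -11640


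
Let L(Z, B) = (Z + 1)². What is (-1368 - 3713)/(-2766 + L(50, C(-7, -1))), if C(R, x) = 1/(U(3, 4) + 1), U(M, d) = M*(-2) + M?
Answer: 5081/165 ≈ 30.794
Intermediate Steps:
U(M, d) = -M (U(M, d) = -2*M + M = -M)
C(R, x) = -½ (C(R, x) = 1/(-1*3 + 1) = 1/(-3 + 1) = 1/(-2) = -½)
L(Z, B) = (1 + Z)²
(-1368 - 3713)/(-2766 + L(50, C(-7, -1))) = (-1368 - 3713)/(-2766 + (1 + 50)²) = -5081/(-2766 + 51²) = -5081/(-2766 + 2601) = -5081/(-165) = -5081*(-1/165) = 5081/165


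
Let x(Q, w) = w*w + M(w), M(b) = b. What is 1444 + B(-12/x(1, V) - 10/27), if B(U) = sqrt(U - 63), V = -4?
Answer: 1444 + I*sqrt(5214)/9 ≈ 1444.0 + 8.0231*I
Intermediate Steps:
x(Q, w) = w + w**2 (x(Q, w) = w*w + w = w**2 + w = w + w**2)
B(U) = sqrt(-63 + U)
1444 + B(-12/x(1, V) - 10/27) = 1444 + sqrt(-63 + (-12*(-1/(4*(1 - 4))) - 10/27)) = 1444 + sqrt(-63 + (-12/((-4*(-3))) - 10*1/27)) = 1444 + sqrt(-63 + (-12/12 - 10/27)) = 1444 + sqrt(-63 + (-12*1/12 - 10/27)) = 1444 + sqrt(-63 + (-1 - 10/27)) = 1444 + sqrt(-63 - 37/27) = 1444 + sqrt(-1738/27) = 1444 + I*sqrt(5214)/9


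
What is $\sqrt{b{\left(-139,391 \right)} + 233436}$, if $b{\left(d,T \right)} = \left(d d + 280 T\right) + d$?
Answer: $\sqrt{362098} \approx 601.75$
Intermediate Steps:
$b{\left(d,T \right)} = d + d^{2} + 280 T$ ($b{\left(d,T \right)} = \left(d^{2} + 280 T\right) + d = d + d^{2} + 280 T$)
$\sqrt{b{\left(-139,391 \right)} + 233436} = \sqrt{\left(-139 + \left(-139\right)^{2} + 280 \cdot 391\right) + 233436} = \sqrt{\left(-139 + 19321 + 109480\right) + 233436} = \sqrt{128662 + 233436} = \sqrt{362098}$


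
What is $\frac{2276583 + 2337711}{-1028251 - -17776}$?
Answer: $- \frac{1538098}{336825} \approx -4.5665$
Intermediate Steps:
$\frac{2276583 + 2337711}{-1028251 - -17776} = \frac{4614294}{-1028251 + 17776} = \frac{4614294}{-1010475} = 4614294 \left(- \frac{1}{1010475}\right) = - \frac{1538098}{336825}$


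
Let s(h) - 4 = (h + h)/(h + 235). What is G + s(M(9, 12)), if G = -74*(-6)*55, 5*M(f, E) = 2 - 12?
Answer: 5690788/233 ≈ 24424.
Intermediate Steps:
M(f, E) = -2 (M(f, E) = (2 - 12)/5 = (⅕)*(-10) = -2)
s(h) = 4 + 2*h/(235 + h) (s(h) = 4 + (h + h)/(h + 235) = 4 + (2*h)/(235 + h) = 4 + 2*h/(235 + h))
G = 24420 (G = 444*55 = 24420)
G + s(M(9, 12)) = 24420 + 2*(470 + 3*(-2))/(235 - 2) = 24420 + 2*(470 - 6)/233 = 24420 + 2*(1/233)*464 = 24420 + 928/233 = 5690788/233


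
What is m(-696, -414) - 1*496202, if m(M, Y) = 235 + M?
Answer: -496663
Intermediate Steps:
m(-696, -414) - 1*496202 = (235 - 696) - 1*496202 = -461 - 496202 = -496663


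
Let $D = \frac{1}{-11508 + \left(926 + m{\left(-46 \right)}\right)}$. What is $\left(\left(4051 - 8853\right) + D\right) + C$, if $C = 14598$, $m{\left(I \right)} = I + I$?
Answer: $\frac{104562503}{10674} \approx 9796.0$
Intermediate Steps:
$m{\left(I \right)} = 2 I$
$D = - \frac{1}{10674}$ ($D = \frac{1}{-11508 + \left(926 + 2 \left(-46\right)\right)} = \frac{1}{-11508 + \left(926 - 92\right)} = \frac{1}{-11508 + 834} = \frac{1}{-10674} = - \frac{1}{10674} \approx -9.3686 \cdot 10^{-5}$)
$\left(\left(4051 - 8853\right) + D\right) + C = \left(\left(4051 - 8853\right) - \frac{1}{10674}\right) + 14598 = \left(-4802 - \frac{1}{10674}\right) + 14598 = - \frac{51256549}{10674} + 14598 = \frac{104562503}{10674}$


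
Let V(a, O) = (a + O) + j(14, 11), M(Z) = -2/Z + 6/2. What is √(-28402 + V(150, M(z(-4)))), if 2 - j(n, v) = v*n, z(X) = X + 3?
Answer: I*√28399 ≈ 168.52*I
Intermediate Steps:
z(X) = 3 + X
j(n, v) = 2 - n*v (j(n, v) = 2 - v*n = 2 - n*v)
M(Z) = 3 - 2/Z (M(Z) = -2/Z + 6*(½) = -2/Z + 3 = 3 - 2/Z)
V(a, O) = -152 + O + a (V(a, O) = (a + O) + (2 - 1*14*11) = (O + a) + (2 - 154) = (O + a) - 152 = -152 + O + a)
√(-28402 + V(150, M(z(-4)))) = √(-28402 + (-152 + (3 - 2/(3 - 4)) + 150)) = √(-28402 + (-152 + (3 - 2/(-1)) + 150)) = √(-28402 + (-152 + (3 - 2*(-1)) + 150)) = √(-28402 + (-152 + (3 + 2) + 150)) = √(-28402 + (-152 + 5 + 150)) = √(-28402 + 3) = √(-28399) = I*√28399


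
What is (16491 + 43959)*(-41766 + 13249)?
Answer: -1723852650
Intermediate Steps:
(16491 + 43959)*(-41766 + 13249) = 60450*(-28517) = -1723852650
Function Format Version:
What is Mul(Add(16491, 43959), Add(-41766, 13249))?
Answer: -1723852650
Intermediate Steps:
Mul(Add(16491, 43959), Add(-41766, 13249)) = Mul(60450, -28517) = -1723852650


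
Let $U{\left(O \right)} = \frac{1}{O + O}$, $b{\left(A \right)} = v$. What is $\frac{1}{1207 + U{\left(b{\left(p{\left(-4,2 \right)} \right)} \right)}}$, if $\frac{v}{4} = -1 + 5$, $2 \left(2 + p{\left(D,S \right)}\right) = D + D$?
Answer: $\frac{32}{38625} \approx 0.00082848$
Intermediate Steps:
$p{\left(D,S \right)} = -2 + D$ ($p{\left(D,S \right)} = -2 + \frac{D + D}{2} = -2 + \frac{2 D}{2} = -2 + D$)
$v = 16$ ($v = 4 \left(-1 + 5\right) = 4 \cdot 4 = 16$)
$b{\left(A \right)} = 16$
$U{\left(O \right)} = \frac{1}{2 O}$
$\frac{1}{1207 + U{\left(b{\left(p{\left(-4,2 \right)} \right)} \right)}} = \frac{1}{1207 + \frac{1}{2 \cdot 16}} = \frac{1}{1207 + \frac{1}{2} \cdot \frac{1}{16}} = \frac{1}{1207 + \frac{1}{32}} = \frac{1}{\frac{38625}{32}} = \frac{32}{38625}$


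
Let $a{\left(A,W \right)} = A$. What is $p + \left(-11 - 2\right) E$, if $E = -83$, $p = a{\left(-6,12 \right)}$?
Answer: $1073$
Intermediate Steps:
$p = -6$
$p + \left(-11 - 2\right) E = -6 + \left(-11 - 2\right) \left(-83\right) = -6 - -1079 = -6 + 1079 = 1073$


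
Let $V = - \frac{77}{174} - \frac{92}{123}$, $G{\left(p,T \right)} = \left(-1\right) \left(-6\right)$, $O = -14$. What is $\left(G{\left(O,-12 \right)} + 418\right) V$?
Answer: $- \frac{600172}{1189} \approx -504.77$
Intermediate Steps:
$G{\left(p,T \right)} = 6$
$V = - \frac{2831}{2378}$ ($V = \left(-77\right) \frac{1}{174} - \frac{92}{123} = - \frac{77}{174} - \frac{92}{123} = - \frac{2831}{2378} \approx -1.1905$)
$\left(G{\left(O,-12 \right)} + 418\right) V = \left(6 + 418\right) \left(- \frac{2831}{2378}\right) = 424 \left(- \frac{2831}{2378}\right) = - \frac{600172}{1189}$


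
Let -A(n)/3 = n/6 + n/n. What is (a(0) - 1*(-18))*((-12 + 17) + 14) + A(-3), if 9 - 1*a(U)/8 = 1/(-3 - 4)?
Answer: 24223/14 ≈ 1730.2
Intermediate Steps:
a(U) = 512/7 (a(U) = 72 - 8/(-3 - 4) = 72 - 8/(-7) = 72 - 8*(-⅐) = 72 + 8/7 = 512/7)
A(n) = -3 - n/2 (A(n) = -3*(n/6 + n/n) = -3*(n*(⅙) + 1) = -3*(n/6 + 1) = -3*(1 + n/6) = -3 - n/2)
(a(0) - 1*(-18))*((-12 + 17) + 14) + A(-3) = (512/7 - 1*(-18))*((-12 + 17) + 14) + (-3 - ½*(-3)) = (512/7 + 18)*(5 + 14) + (-3 + 3/2) = (638/7)*19 - 3/2 = 12122/7 - 3/2 = 24223/14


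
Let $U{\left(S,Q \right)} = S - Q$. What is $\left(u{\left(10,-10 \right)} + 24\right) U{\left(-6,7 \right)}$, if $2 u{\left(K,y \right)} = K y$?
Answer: $338$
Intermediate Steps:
$u{\left(K,y \right)} = \frac{K y}{2}$
$\left(u{\left(10,-10 \right)} + 24\right) U{\left(-6,7 \right)} = \left(\frac{1}{2} \cdot 10 \left(-10\right) + 24\right) \left(-6 - 7\right) = \left(-50 + 24\right) \left(-6 - 7\right) = \left(-26\right) \left(-13\right) = 338$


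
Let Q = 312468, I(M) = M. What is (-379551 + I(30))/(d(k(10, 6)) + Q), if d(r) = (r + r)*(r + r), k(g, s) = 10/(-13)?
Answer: -64139049/52807492 ≈ -1.2146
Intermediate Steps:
k(g, s) = -10/13 (k(g, s) = 10*(-1/13) = -10/13)
d(r) = 4*r² (d(r) = (2*r)*(2*r) = 4*r²)
(-379551 + I(30))/(d(k(10, 6)) + Q) = (-379551 + 30)/(4*(-10/13)² + 312468) = -379521/(4*(100/169) + 312468) = -379521/(400/169 + 312468) = -379521/52807492/169 = -379521*169/52807492 = -64139049/52807492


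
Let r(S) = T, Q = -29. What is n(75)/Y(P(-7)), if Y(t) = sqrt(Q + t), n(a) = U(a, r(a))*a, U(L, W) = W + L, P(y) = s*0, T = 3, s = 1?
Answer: -5850*I*sqrt(29)/29 ≈ -1086.3*I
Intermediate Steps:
P(y) = 0 (P(y) = 1*0 = 0)
r(S) = 3
U(L, W) = L + W
n(a) = a*(3 + a) (n(a) = (a + 3)*a = (3 + a)*a = a*(3 + a))
Y(t) = sqrt(-29 + t)
n(75)/Y(P(-7)) = (75*(3 + 75))/(sqrt(-29 + 0)) = (75*78)/(sqrt(-29)) = 5850/((I*sqrt(29))) = 5850*(-I*sqrt(29)/29) = -5850*I*sqrt(29)/29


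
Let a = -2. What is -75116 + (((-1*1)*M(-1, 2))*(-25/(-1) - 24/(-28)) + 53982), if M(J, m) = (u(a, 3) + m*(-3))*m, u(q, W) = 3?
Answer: -146852/7 ≈ -20979.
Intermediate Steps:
M(J, m) = m*(3 - 3*m) (M(J, m) = (3 + m*(-3))*m = (3 - 3*m)*m = m*(3 - 3*m))
-75116 + (((-1*1)*M(-1, 2))*(-25/(-1) - 24/(-28)) + 53982) = -75116 + (((-1*1)*(3*2*(1 - 1*2)))*(-25/(-1) - 24/(-28)) + 53982) = -75116 + ((-3*2*(1 - 2))*(-25*(-1) - 24*(-1/28)) + 53982) = -75116 + ((-3*2*(-1))*(25 + 6/7) + 53982) = -75116 + (-1*(-6)*(181/7) + 53982) = -75116 + (6*(181/7) + 53982) = -75116 + (1086/7 + 53982) = -75116 + 378960/7 = -146852/7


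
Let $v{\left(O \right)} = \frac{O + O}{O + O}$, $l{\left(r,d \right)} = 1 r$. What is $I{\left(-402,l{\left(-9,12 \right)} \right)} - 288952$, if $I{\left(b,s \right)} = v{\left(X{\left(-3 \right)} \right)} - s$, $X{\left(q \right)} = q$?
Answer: $-288942$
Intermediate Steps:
$l{\left(r,d \right)} = r$
$v{\left(O \right)} = 1$ ($v{\left(O \right)} = \frac{2 O}{2 O} = 2 O \frac{1}{2 O} = 1$)
$I{\left(b,s \right)} = 1 - s$
$I{\left(-402,l{\left(-9,12 \right)} \right)} - 288952 = \left(1 - -9\right) - 288952 = \left(1 + 9\right) - 288952 = 10 - 288952 = -288942$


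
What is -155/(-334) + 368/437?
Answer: 8289/6346 ≈ 1.3062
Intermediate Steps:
-155/(-334) + 368/437 = -155*(-1/334) + 368*(1/437) = 155/334 + 16/19 = 8289/6346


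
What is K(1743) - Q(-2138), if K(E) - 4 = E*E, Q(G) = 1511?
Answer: 3036542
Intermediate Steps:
K(E) = 4 + E**2 (K(E) = 4 + E*E = 4 + E**2)
K(1743) - Q(-2138) = (4 + 1743**2) - 1*1511 = (4 + 3038049) - 1511 = 3038053 - 1511 = 3036542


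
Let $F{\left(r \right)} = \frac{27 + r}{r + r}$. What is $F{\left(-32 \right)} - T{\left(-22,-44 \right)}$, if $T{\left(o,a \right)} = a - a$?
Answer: $\frac{5}{64} \approx 0.078125$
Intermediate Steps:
$F{\left(r \right)} = \frac{27 + r}{2 r}$
$T{\left(o,a \right)} = 0$
$F{\left(-32 \right)} - T{\left(-22,-44 \right)} = \frac{27 - 32}{2 \left(-32\right)} - 0 = \frac{1}{2} \left(- \frac{1}{32}\right) \left(-5\right) + 0 = \frac{5}{64} + 0 = \frac{5}{64}$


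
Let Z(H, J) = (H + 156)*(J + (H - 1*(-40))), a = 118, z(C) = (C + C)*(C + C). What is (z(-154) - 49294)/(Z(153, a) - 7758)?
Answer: 15190/29447 ≈ 0.51584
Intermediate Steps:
z(C) = 4*C² (z(C) = (2*C)*(2*C) = 4*C²)
Z(H, J) = (156 + H)*(40 + H + J) (Z(H, J) = (156 + H)*(J + (H + 40)) = (156 + H)*(J + (40 + H)) = (156 + H)*(40 + H + J))
(z(-154) - 49294)/(Z(153, a) - 7758) = (4*(-154)² - 49294)/((6240 + 153² + 156*118 + 196*153 + 153*118) - 7758) = (4*23716 - 49294)/((6240 + 23409 + 18408 + 29988 + 18054) - 7758) = (94864 - 49294)/(96099 - 7758) = 45570/88341 = 45570*(1/88341) = 15190/29447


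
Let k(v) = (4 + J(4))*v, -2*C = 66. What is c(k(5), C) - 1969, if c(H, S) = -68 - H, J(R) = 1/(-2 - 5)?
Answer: -14394/7 ≈ -2056.3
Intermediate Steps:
C = -33 (C = -½*66 = -33)
J(R) = -⅐ (J(R) = 1/(-7) = -⅐)
k(v) = 27*v/7 (k(v) = (4 - ⅐)*v = 27*v/7)
c(k(5), C) - 1969 = (-68 - 27*5/7) - 1969 = (-68 - 1*135/7) - 1969 = (-68 - 135/7) - 1969 = -611/7 - 1969 = -14394/7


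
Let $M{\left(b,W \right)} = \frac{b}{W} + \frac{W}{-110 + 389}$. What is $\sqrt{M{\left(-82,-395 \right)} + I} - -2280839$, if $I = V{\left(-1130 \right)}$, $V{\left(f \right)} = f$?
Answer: $2280839 + \frac{i \sqrt{1526520439265}}{36735} \approx 2.2808 \cdot 10^{6} + 33.633 i$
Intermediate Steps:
$I = -1130$
$M{\left(b,W \right)} = \frac{W}{279} + \frac{b}{W}$ ($M{\left(b,W \right)} = \frac{b}{W} + \frac{W}{279} = \frac{W}{279} + \frac{b}{W}$)
$\sqrt{M{\left(-82,-395 \right)} + I} - -2280839 = \sqrt{\left(\frac{1}{279} \left(-395\right) - \frac{82}{-395}\right) - 1130} - -2280839 = \sqrt{\left(- \frac{395}{279} - - \frac{82}{395}\right) - 1130} + 2280839 = \sqrt{\left(- \frac{395}{279} + \frac{82}{395}\right) - 1130} + 2280839 = \sqrt{- \frac{133147}{110205} - 1130} + 2280839 = \sqrt{- \frac{124664797}{110205}} + 2280839 = \frac{i \sqrt{1526520439265}}{36735} + 2280839 = 2280839 + \frac{i \sqrt{1526520439265}}{36735}$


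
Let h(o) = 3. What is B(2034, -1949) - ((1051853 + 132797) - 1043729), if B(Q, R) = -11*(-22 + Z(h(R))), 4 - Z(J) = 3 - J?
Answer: -140723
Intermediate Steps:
Z(J) = 1 + J (Z(J) = 4 - (3 - J) = 4 + (-3 + J) = 1 + J)
B(Q, R) = 198 (B(Q, R) = -11*(-22 + (1 + 3)) = -11*(-22 + 4) = -11*(-18) = 198)
B(2034, -1949) - ((1051853 + 132797) - 1043729) = 198 - ((1051853 + 132797) - 1043729) = 198 - (1184650 - 1043729) = 198 - 1*140921 = 198 - 140921 = -140723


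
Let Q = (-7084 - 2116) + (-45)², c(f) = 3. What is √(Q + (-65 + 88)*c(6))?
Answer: I*√7106 ≈ 84.297*I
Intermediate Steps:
Q = -7175 (Q = -9200 + 2025 = -7175)
√(Q + (-65 + 88)*c(6)) = √(-7175 + (-65 + 88)*3) = √(-7175 + 23*3) = √(-7175 + 69) = √(-7106) = I*√7106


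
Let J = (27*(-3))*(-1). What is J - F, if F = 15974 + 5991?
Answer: -21884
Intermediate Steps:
J = 81 (J = -81*(-1) = 81)
F = 21965
J - F = 81 - 1*21965 = 81 - 21965 = -21884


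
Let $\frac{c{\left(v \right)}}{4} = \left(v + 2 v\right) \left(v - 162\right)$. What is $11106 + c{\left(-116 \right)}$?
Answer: $398082$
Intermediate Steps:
$c{\left(v \right)} = 12 v \left(-162 + v\right)$ ($c{\left(v \right)} = 4 \left(v + 2 v\right) \left(v - 162\right) = 4 \cdot 3 v \left(-162 + v\right) = 12 v \left(-162 + v\right)$)
$11106 + c{\left(-116 \right)} = 11106 + 12 \left(-116\right) \left(-162 - 116\right) = 11106 + 12 \left(-116\right) \left(-278\right) = 11106 + 386976 = 398082$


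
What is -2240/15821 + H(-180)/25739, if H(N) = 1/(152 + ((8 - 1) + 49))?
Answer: -922484543/6515467504 ≈ -0.14158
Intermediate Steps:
H(N) = 1/208 (H(N) = 1/(152 + (7 + 49)) = 1/(152 + 56) = 1/208)
-2240/15821 + H(-180)/25739 = -2240/15821 + (1/208)/25739 = -2240*1/15821 + (1/208)*(1/25739) = -2240/15821 + 1/5353712 = -922484543/6515467504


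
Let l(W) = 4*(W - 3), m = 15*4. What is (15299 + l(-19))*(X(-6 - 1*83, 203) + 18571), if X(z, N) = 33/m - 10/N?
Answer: 163844836689/580 ≈ 2.8249e+8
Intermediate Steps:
m = 60
X(z, N) = 11/20 - 10/N (X(z, N) = 33/60 - 10/N = 33*(1/60) - 10/N = 11/20 - 10/N)
l(W) = -12 + 4*W (l(W) = 4*(-3 + W) = -12 + 4*W)
(15299 + l(-19))*(X(-6 - 1*83, 203) + 18571) = (15299 + (-12 + 4*(-19)))*((11/20 - 10/203) + 18571) = (15299 + (-12 - 76))*((11/20 - 10*1/203) + 18571) = (15299 - 88)*((11/20 - 10/203) + 18571) = 15211*(2033/4060 + 18571) = 15211*(75400293/4060) = 163844836689/580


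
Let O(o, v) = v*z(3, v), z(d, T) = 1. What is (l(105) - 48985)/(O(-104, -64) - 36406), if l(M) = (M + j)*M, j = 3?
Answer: 7529/7294 ≈ 1.0322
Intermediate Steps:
l(M) = M*(3 + M) (l(M) = (M + 3)*M = (3 + M)*M = M*(3 + M))
O(o, v) = v (O(o, v) = v*1 = v)
(l(105) - 48985)/(O(-104, -64) - 36406) = (105*(3 + 105) - 48985)/(-64 - 36406) = (105*108 - 48985)/(-36470) = (11340 - 48985)*(-1/36470) = -37645*(-1/36470) = 7529/7294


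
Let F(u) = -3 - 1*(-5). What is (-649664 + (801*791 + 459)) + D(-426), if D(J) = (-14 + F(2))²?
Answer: -15470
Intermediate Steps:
F(u) = 2 (F(u) = -3 + 5 = 2)
D(J) = 144 (D(J) = (-14 + 2)² = (-12)² = 144)
(-649664 + (801*791 + 459)) + D(-426) = (-649664 + (801*791 + 459)) + 144 = (-649664 + (633591 + 459)) + 144 = (-649664 + 634050) + 144 = -15614 + 144 = -15470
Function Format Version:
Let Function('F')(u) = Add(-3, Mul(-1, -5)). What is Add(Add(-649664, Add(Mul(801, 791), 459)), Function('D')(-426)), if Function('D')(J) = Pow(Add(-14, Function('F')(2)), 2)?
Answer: -15470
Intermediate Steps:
Function('F')(u) = 2 (Function('F')(u) = Add(-3, 5) = 2)
Function('D')(J) = 144 (Function('D')(J) = Pow(Add(-14, 2), 2) = Pow(-12, 2) = 144)
Add(Add(-649664, Add(Mul(801, 791), 459)), Function('D')(-426)) = Add(Add(-649664, Add(Mul(801, 791), 459)), 144) = Add(Add(-649664, Add(633591, 459)), 144) = Add(Add(-649664, 634050), 144) = Add(-15614, 144) = -15470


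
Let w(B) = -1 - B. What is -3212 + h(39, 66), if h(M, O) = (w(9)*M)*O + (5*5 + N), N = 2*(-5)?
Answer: -28937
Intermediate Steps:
N = -10
h(M, O) = 15 - 10*M*O (h(M, O) = ((-1 - 1*9)*M)*O + (5*5 - 10) = ((-1 - 9)*M)*O + (25 - 10) = (-10*M)*O + 15 = -10*M*O + 15 = 15 - 10*M*O)
-3212 + h(39, 66) = -3212 + (15 - 10*39*66) = -3212 + (15 - 25740) = -3212 - 25725 = -28937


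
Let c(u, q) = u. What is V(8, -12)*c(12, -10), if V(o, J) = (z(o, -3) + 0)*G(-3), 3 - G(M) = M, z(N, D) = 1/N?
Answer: 9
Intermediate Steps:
G(M) = 3 - M
V(o, J) = 6/o (V(o, J) = (1/o + 0)*(3 - 1*(-3)) = (3 + 3)/o = 6/o)
V(8, -12)*c(12, -10) = (6/8)*12 = (6*(⅛))*12 = (¾)*12 = 9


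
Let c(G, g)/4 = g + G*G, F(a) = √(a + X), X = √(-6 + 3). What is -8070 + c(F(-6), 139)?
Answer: -7538 + 4*I*√3 ≈ -7538.0 + 6.9282*I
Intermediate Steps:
X = I*√3 (X = √(-3) = I*√3 ≈ 1.732*I)
F(a) = √(a + I*√3)
c(G, g) = 4*g + 4*G² (c(G, g) = 4*(g + G*G) = 4*(g + G²) = 4*g + 4*G²)
-8070 + c(F(-6), 139) = -8070 + (4*139 + 4*(√(-6 + I*√3))²) = -8070 + (556 + 4*(-6 + I*√3)) = -8070 + (556 + (-24 + 4*I*√3)) = -8070 + (532 + 4*I*√3) = -7538 + 4*I*√3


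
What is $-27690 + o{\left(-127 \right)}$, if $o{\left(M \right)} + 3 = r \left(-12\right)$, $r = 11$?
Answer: $-27825$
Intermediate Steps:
$o{\left(M \right)} = -135$ ($o{\left(M \right)} = -3 + 11 \left(-12\right) = -3 - 132 = -135$)
$-27690 + o{\left(-127 \right)} = -27690 - 135 = -27825$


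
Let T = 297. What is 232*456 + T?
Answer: 106089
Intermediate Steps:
232*456 + T = 232*456 + 297 = 105792 + 297 = 106089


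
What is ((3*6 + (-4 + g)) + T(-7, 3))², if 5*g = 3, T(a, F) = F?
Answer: 7744/25 ≈ 309.76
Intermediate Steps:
g = ⅗ (g = (⅕)*3 = ⅗ ≈ 0.60000)
((3*6 + (-4 + g)) + T(-7, 3))² = ((3*6 + (-4 + ⅗)) + 3)² = ((18 - 17/5) + 3)² = (73/5 + 3)² = (88/5)² = 7744/25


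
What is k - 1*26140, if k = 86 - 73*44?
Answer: -29266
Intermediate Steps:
k = -3126 (k = 86 - 3212 = -3126)
k - 1*26140 = -3126 - 1*26140 = -3126 - 26140 = -29266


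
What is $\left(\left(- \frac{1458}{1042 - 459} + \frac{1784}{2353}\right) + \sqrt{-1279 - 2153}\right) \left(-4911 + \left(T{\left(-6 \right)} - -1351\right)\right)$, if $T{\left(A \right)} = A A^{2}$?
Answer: $\frac{9026913152}{1371799} - 7552 i \sqrt{858} \approx 6580.3 - 2.2121 \cdot 10^{5} i$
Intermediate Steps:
$T{\left(A \right)} = A^{3}$
$\left(\left(- \frac{1458}{1042 - 459} + \frac{1784}{2353}\right) + \sqrt{-1279 - 2153}\right) \left(-4911 + \left(T{\left(-6 \right)} - -1351\right)\right) = \left(\left(- \frac{1458}{1042 - 459} + \frac{1784}{2353}\right) + \sqrt{-1279 - 2153}\right) \left(-4911 + \left(\left(-6\right)^{3} - -1351\right)\right) = \left(\left(- \frac{1458}{583} + 1784 \cdot \frac{1}{2353}\right) + \sqrt{-3432}\right) \left(-4911 + \left(-216 + 1351\right)\right) = \left(\left(\left(-1458\right) \frac{1}{583} + \frac{1784}{2353}\right) + 2 i \sqrt{858}\right) \left(-4911 + 1135\right) = \left(\left(- \frac{1458}{583} + \frac{1784}{2353}\right) + 2 i \sqrt{858}\right) \left(-3776\right) = \left(- \frac{2390602}{1371799} + 2 i \sqrt{858}\right) \left(-3776\right) = \frac{9026913152}{1371799} - 7552 i \sqrt{858}$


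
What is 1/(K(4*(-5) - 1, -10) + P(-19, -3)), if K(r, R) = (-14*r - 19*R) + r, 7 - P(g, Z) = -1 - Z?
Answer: 1/468 ≈ 0.0021368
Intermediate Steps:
P(g, Z) = 8 + Z (P(g, Z) = 7 - (-1 - Z) = 7 + (1 + Z) = 8 + Z)
K(r, R) = -19*R - 13*r (K(r, R) = (-19*R - 14*r) + r = -19*R - 13*r)
1/(K(4*(-5) - 1, -10) + P(-19, -3)) = 1/((-19*(-10) - 13*(4*(-5) - 1)) + (8 - 3)) = 1/((190 - 13*(-20 - 1)) + 5) = 1/((190 - 13*(-21)) + 5) = 1/((190 + 273) + 5) = 1/(463 + 5) = 1/468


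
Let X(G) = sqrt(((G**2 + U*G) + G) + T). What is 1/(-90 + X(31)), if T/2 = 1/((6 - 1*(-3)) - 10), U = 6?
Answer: -15/1154 - 7*sqrt(6)/3462 ≈ -0.017951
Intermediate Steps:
T = -2 (T = 2/((6 - 1*(-3)) - 10) = 2/((6 + 3) - 10) = 2/(9 - 10) = 2/(-1) = 2*(-1) = -2)
X(G) = sqrt(-2 + G**2 + 7*G) (X(G) = sqrt(((G**2 + 6*G) + G) - 2) = sqrt((G**2 + 7*G) - 2) = sqrt(-2 + G**2 + 7*G))
1/(-90 + X(31)) = 1/(-90 + sqrt(-2 + 31**2 + 7*31)) = 1/(-90 + sqrt(-2 + 961 + 217)) = 1/(-90 + sqrt(1176)) = 1/(-90 + 14*sqrt(6))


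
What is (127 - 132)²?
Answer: 25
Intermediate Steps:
(127 - 132)² = (-5)² = 25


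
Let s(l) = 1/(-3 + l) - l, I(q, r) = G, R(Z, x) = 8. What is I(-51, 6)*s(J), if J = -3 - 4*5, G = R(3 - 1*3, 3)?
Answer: 2388/13 ≈ 183.69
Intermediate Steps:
G = 8
I(q, r) = 8
J = -23 (J = -3 - 20 = -23)
I(-51, 6)*s(J) = 8*((1 - 1*(-23)**2 + 3*(-23))/(-3 - 23)) = 8*((1 - 1*529 - 69)/(-26)) = 8*(-(1 - 529 - 69)/26) = 8*(-1/26*(-597)) = 8*(597/26) = 2388/13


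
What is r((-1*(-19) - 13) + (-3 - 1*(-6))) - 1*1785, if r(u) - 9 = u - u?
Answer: -1776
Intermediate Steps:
r(u) = 9 (r(u) = 9 + (u - u) = 9 + 0 = 9)
r((-1*(-19) - 13) + (-3 - 1*(-6))) - 1*1785 = 9 - 1*1785 = 9 - 1785 = -1776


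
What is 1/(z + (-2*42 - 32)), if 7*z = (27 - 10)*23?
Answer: -7/421 ≈ -0.016627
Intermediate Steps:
z = 391/7 (z = ((27 - 10)*23)/7 = (17*23)/7 = (⅐)*391 = 391/7 ≈ 55.857)
1/(z + (-2*42 - 32)) = 1/(391/7 + (-2*42 - 32)) = 1/(391/7 + (-84 - 32)) = 1/(391/7 - 116) = 1/(-421/7) = -7/421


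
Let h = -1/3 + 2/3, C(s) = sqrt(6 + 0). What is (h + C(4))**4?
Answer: 3241/81 + 220*sqrt(6)/27 ≈ 59.971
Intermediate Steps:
C(s) = sqrt(6)
h = 1/3 (h = -1*1/3 + 2*(1/3) = -1/3 + 2/3 = 1/3 ≈ 0.33333)
(h + C(4))**4 = (1/3 + sqrt(6))**4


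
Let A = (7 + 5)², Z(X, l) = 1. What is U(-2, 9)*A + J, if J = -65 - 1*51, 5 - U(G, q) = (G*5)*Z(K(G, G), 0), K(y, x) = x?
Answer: 2044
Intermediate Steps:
U(G, q) = 5 - 5*G (U(G, q) = 5 - G*5 = 5 - 5*G)
A = 144 (A = 12² = 144)
J = -116 (J = -65 - 51 = -116)
U(-2, 9)*A + J = (5 - 5*(-2))*144 - 116 = (5 + 10)*144 - 116 = 15*144 - 116 = 2160 - 116 = 2044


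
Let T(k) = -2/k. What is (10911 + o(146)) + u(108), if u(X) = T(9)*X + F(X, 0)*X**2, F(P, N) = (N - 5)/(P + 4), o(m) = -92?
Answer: 71920/7 ≈ 10274.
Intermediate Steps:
F(P, N) = (-5 + N)/(4 + P)
u(X) = -2*X/9 - 5*X**2/(4 + X) (u(X) = (-2/9)*X + ((-5 + 0)/(4 + X))*X**2 = (-2*1/9)*X + (-5/(4 + X))*X**2 = -2*X/9 + (-5/(4 + X))*X**2 = -2*X/9 - 5*X**2/(4 + X))
(10911 + o(146)) + u(108) = (10911 - 92) + (1/9)*108*(-8 - 47*108)/(4 + 108) = 10819 + (1/9)*108*(-8 - 5076)/112 = 10819 + (1/9)*108*(1/112)*(-5084) = 10819 - 3813/7 = 71920/7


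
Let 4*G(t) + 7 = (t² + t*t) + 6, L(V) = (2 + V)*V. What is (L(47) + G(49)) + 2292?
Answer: 23181/4 ≈ 5795.3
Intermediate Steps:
L(V) = V*(2 + V)
G(t) = -¼ + t²/2 (G(t) = -7/4 + ((t² + t*t) + 6)/4 = -7/4 + ((t² + t²) + 6)/4 = -7/4 + (2*t² + 6)/4 = -7/4 + (6 + 2*t²)/4 = -7/4 + (3/2 + t²/2) = -¼ + t²/2)
(L(47) + G(49)) + 2292 = (47*(2 + 47) + (-¼ + (½)*49²)) + 2292 = (47*49 + (-¼ + (½)*2401)) + 2292 = (2303 + (-¼ + 2401/2)) + 2292 = (2303 + 4801/4) + 2292 = 14013/4 + 2292 = 23181/4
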